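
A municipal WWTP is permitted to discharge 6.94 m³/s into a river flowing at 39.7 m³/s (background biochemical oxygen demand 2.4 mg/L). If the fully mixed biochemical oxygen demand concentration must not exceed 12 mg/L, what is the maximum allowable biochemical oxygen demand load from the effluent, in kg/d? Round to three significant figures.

40100 kg/d

Mass balance at the limit: 39.70·2.400 + 6.940·Cₑ = 46.64·12 → Cₑ = 66.92 mg/L.
Load = 6.940 m³/s × 66.92 g/m³ × 86 400 s/d = 40120 kg/d.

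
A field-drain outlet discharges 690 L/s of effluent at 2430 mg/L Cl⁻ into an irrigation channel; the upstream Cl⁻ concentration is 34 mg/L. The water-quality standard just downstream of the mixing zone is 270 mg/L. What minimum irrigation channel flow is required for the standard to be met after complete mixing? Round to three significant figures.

Set C_mix = 270: (Q·34.00 + 690.0·2430) / (Q + 690.0) = 270
→ Q = 690.0·(2430 − 270)/(270 − 34.00) = 6315 L/s.

6320 L/s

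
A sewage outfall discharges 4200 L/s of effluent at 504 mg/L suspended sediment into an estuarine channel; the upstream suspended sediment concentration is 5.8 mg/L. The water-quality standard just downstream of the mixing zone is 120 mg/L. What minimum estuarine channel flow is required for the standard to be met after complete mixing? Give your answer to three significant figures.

14100 L/s

Set C_mix = 120: (Q·5.800 + 4200·504.0) / (Q + 4200) = 120
→ Q = 4200·(504.0 − 120)/(120 − 5.800) = 14120 L/s.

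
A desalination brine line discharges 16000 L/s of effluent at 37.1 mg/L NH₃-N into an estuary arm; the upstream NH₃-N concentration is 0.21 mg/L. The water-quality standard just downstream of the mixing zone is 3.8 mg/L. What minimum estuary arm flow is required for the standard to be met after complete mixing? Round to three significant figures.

148000 L/s

Set C_mix = 3.8: (Q·0.2100 + 16000·37.10) / (Q + 16000) = 3.8
→ Q = 16000·(37.10 − 3.8)/(3.8 − 0.2100) = 148400 L/s.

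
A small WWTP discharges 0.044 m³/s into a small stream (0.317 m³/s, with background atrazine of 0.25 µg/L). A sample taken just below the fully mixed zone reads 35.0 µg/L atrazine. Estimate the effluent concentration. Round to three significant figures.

285 µg/L

Mass balance: 0.3170·0.2500 + 0.04400·Cₑ = 0.3610·35.00
→ Cₑ = (0.3610·35.00 − 0.3170·0.2500) / 0.04400 = 285.4 µg/L.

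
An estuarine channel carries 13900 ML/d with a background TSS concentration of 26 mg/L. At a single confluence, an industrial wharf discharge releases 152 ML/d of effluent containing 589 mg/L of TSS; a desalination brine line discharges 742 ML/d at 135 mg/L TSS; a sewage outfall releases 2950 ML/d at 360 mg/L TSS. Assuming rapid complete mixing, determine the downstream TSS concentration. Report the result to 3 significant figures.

Mixed concentration C = ΣQC/ΣQ = (13900·26.00 + 152.0·589.0 + 742.0·135.0 + 2950·360.0) / 17740 = 1613000/17740 = 90.91 mg/L.

90.9 mg/L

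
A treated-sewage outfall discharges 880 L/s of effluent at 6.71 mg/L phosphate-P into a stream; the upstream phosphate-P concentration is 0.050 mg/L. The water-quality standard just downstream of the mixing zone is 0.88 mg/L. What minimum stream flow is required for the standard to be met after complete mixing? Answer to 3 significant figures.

Set C_mix = 0.88: (Q·0.05000 + 880.0·6.710) / (Q + 880.0) = 0.88
→ Q = 880.0·(6.710 − 0.88)/(0.88 − 0.05000) = 6181 L/s.

6180 L/s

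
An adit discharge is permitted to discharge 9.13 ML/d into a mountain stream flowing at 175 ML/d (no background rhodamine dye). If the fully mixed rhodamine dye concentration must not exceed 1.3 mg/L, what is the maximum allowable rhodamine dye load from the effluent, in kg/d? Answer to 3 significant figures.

239 kg/d

Mass balance at the limit: 175.0·0 + 9.130·Cₑ = 184.1·1.3 → Cₑ = 26.22 mg/L.
9.130 ML/d = 0.1057 m³/s. Load = 0.1057 m³/s × 26.22 g/m³ × 86 400 s/d = 239.4 kg/d.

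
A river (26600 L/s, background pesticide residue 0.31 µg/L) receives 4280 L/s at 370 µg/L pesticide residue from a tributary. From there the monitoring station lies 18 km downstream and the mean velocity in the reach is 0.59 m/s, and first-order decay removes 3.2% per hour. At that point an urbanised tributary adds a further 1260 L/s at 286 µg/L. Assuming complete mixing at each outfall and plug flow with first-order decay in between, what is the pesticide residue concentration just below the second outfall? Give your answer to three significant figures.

48.8 µg/L

After mixing, C = (26600·0.3100 + 4280·370.0) / 30880 = 1592000/30880 = 51.55 µg/L; combined flow 30880 L/s.
Travel time t = 18·1000 / 0.59 = 30510 s = 8.475 h.
3.2%/h lost → k = −ln(1 − 0.032) = 0.03252 h⁻¹.
Applying C = C₀e^(−kt): 51.55 × 0.7591 = 39.13 µg/L.
Second outfall: C = (30880·39.13 + 1260·286.0)/32140 = 48.81 µg/L.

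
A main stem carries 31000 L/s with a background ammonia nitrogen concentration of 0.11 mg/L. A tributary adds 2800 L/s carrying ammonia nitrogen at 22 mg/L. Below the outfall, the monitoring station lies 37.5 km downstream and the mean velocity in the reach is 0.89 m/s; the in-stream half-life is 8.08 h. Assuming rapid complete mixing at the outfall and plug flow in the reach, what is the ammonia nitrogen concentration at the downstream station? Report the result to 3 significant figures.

After mixing, C = (31000·0.1100 + 2800·22.00) / 33800 = 65010/33800 = 1.923 mg/L.
Travel time t = 37.5·1000 / 0.89 = 42130 s = 11.70 h.
Half-life 8.08 h → k = ln 2 / 8.08 = 0.08579 h⁻¹ = 2.059 d⁻¹.
First-order decay: C = 1.923·exp(−k·t) = 1.923·0.3664 = 0.7047 mg/L.

0.705 mg/L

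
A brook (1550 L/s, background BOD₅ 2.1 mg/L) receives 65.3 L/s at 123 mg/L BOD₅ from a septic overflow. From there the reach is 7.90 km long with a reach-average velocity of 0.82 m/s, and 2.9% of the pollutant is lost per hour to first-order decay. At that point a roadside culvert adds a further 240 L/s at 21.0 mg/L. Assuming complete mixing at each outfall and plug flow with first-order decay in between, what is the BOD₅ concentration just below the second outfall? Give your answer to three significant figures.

8.34 mg/L

After mixing, C = (1550·2.100 + 65.30·123.0) / 1615 = 11290/1615 = 6.987 mg/L; combined flow 1615 L/s.
Travel time t = 7.90·1000 / 0.82 = 9634 s = 2.676 h.
2.9%/h lost → k = −ln(1 − 0.029) = 0.02943 h⁻¹.
Decay over the reach: 6.987·exp(−kt) = 6.987·0.9243 = 6.458 mg/L.
At the second outfall, C = (1615·6.458 + 240.0·21.00) / (1615 + 240.0) = 8.339 mg/L.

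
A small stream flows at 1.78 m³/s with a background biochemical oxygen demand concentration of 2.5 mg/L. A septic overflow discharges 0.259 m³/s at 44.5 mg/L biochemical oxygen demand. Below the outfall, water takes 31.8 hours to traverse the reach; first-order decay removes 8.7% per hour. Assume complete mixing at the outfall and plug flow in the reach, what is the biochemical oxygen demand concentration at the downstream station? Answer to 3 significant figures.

Conservation of mass: C = (1.780·2.500 + 0.2590·44.50) / 2.039 = 15.98/2.039 = 7.835 mg/L.
8.7%/h lost → k = −ln(1 − 0.087) = 0.09102 h⁻¹.
After decay, C = 7.835 × e^(−kt) = 7.835 × 0.05533 = 0.4335 mg/L.

0.434 mg/L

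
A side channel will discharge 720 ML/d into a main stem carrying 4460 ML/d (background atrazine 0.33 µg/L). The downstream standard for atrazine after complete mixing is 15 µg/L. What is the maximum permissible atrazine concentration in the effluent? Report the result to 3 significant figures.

106 µg/L

At the limit, (Qr·Cr + Qe·Cₑ)/(Qr + Qe) = 15:
Cₑ = (5180·15 − 4460·0.3300) / 720.0 = 105.9 µg/L.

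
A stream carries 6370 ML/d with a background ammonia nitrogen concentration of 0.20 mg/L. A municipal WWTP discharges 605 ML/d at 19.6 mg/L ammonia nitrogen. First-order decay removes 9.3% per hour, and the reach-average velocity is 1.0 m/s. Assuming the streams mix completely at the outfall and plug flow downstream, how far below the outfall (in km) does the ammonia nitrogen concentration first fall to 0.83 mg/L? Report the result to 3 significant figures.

30.2 km

Conservation of mass: C = (6370·0.2000 + 605.0·19.60) / 6975 = 13130/6975 = 1.883 mg/L.
9.3%/h lost → k = −ln(1 − 0.093) = 0.09761 h⁻¹.
Set 1.883·exp(−k·t) = 0.83 → t = ln(1.883/0.83)/k = 30210 s = 8.391 h.
Distance = v·t = 1.0·30210 = 30210 m = 30.21 km.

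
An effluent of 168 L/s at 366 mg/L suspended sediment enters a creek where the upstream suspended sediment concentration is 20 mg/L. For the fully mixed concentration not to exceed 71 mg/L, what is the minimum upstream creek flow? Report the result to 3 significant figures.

972 L/s

Set C_mix = 71: (Q·20.00 + 168.0·366.0) / (Q + 168.0) = 71
→ Q = 168.0·(366.0 − 71)/(71 − 20.00) = 971.8 L/s.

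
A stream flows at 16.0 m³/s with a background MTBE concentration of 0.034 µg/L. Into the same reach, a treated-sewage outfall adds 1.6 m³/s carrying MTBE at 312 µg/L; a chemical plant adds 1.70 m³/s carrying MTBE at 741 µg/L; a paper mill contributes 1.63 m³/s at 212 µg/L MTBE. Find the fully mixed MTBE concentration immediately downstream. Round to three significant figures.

After mixing, C = (16.00·0.03400 + 1.600·312.0 + 1.700·741.0 + 1.630·212.0) / 20.93 = 2105/20.93 = 100.6 µg/L.

101 µg/L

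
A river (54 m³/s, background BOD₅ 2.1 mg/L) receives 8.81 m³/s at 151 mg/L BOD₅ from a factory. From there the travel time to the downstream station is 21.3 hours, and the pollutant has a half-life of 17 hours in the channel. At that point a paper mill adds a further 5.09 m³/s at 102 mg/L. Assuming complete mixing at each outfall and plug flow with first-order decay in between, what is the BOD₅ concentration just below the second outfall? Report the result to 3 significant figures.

After mixing, C = (54.00·2.100 + 8.810·151.0) / 62.81 = 1444/62.81 = 22.99 mg/L; combined flow 62.81 m³/s.
Half-life 17 h → k = ln 2 / 17 = 0.04077 h⁻¹ = 0.9786 d⁻¹.
Decay over the reach: 22.99·exp(−kt) = 22.99·0.4196 = 9.644 mg/L.
At the second outfall, C = (62.81·9.644 + 5.090·102.0) / (62.81 + 5.090) = 16.57 mg/L.

16.6 mg/L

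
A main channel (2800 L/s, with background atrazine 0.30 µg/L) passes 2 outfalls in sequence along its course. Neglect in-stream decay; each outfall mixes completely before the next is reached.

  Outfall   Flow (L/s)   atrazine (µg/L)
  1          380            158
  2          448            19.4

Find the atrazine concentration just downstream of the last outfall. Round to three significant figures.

19.2 µg/L

After outfall 1: Q = 2800 + 380.0 = 3180 L/s; C = (2800·0.3000 + 380.0·158.0)/3180 = 19.14 µg/L.
After outfall 2: Q = 3180 + 448.0 = 3628 L/s; C = (3180·19.14 + 448.0·19.40)/3628 = 19.18 µg/L.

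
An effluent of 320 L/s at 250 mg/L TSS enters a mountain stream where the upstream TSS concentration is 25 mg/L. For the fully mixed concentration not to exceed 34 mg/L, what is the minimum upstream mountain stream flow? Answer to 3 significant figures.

7680 L/s

Set C_mix = 34: (Q·25.00 + 320.0·250.0) / (Q + 320.0) = 34
→ Q = 320.0·(250.0 − 34)/(34 − 25.00) = 7680 L/s.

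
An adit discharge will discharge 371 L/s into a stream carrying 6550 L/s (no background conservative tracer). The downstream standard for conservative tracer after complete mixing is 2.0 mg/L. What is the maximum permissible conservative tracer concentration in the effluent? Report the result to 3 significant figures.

At the limit, (Qr·Cr + Qe·Cₑ)/(Qr + Qe) = 2.0:
Cₑ = (6921·2.0 − 6550·0) / 371.0 = 37.31 mg/L.

37.3 mg/L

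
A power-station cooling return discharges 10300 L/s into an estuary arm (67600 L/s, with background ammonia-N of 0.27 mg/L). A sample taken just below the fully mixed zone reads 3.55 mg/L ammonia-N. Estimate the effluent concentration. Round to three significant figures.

Mass balance: 67600·0.2700 + 10300·Cₑ = 77900·3.550
→ Cₑ = (77900·3.550 − 67600·0.2700) / 10300 = 25.08 mg/L.

25.1 mg/L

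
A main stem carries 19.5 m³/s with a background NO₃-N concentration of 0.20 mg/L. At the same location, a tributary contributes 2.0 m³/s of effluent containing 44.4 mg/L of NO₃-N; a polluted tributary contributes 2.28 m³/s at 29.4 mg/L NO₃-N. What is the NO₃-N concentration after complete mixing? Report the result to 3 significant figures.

6.72 mg/L

Flow-weighted average: C = (19.50·0.2000 + 2.000·44.40 + 2.280·29.40) / 23.78 = 159.7/23.78 = 6.717 mg/L.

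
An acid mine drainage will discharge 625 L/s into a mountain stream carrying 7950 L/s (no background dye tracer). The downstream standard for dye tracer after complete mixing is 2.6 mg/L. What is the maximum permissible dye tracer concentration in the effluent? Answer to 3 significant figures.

At the limit, (Qr·Cr + Qe·Cₑ)/(Qr + Qe) = 2.6:
Cₑ = (8575·2.6 − 7950·0) / 625.0 = 35.67 mg/L.

35.7 mg/L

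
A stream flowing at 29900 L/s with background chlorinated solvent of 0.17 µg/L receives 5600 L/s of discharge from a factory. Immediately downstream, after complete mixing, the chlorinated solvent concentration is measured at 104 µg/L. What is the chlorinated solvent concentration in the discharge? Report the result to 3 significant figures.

Mass balance: 29900·0.1700 + 5600·Cₑ = 35500·104.0
→ Cₑ = (35500·104.0 − 29900·0.1700) / 5600 = 658.4 µg/L.

658 µg/L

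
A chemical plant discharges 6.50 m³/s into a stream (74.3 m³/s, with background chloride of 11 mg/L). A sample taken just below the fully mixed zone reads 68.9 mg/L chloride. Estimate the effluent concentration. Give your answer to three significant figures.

Mass balance: 74.30·11.00 + 6.500·Cₑ = 80.80·68.90
→ Cₑ = (80.80·68.90 − 74.30·11.00) / 6.500 = 730.7 mg/L.

731 mg/L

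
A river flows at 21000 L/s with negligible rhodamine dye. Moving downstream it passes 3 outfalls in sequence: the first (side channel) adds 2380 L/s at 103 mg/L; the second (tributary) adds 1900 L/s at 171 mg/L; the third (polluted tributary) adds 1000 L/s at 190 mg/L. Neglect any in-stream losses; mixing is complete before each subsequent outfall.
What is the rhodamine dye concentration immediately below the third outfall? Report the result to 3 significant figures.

28.9 mg/L

After outfall 1: Q = 21000 + 2380 = 23380 L/s; C = (21000·0 + 2380·103.0)/23380 = 10.49 mg/L.
After outfall 2: Q = 23380 + 1900 = 25280 L/s; C = (23380·10.49 + 1900·171.0)/25280 = 22.55 mg/L.
After outfall 3: Q = 25280 + 1000 = 26280 L/s; C = (25280·22.55 + 1000·190.0)/26280 = 28.92 mg/L.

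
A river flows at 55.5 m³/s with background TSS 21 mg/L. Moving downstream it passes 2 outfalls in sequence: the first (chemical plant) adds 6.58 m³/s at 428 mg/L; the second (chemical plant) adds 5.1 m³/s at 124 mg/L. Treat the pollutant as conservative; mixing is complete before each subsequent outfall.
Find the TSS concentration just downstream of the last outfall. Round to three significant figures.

After outfall 1: Q = 55.50 + 6.580 = 62.08 m³/s; C = (55.50·21.00 + 6.580·428.0)/62.08 = 64.14 mg/L.
After outfall 2: Q = 62.08 + 5.100 = 67.18 m³/s; C = (62.08·64.14 + 5.100·124.0)/67.18 = 68.68 mg/L.

68.7 mg/L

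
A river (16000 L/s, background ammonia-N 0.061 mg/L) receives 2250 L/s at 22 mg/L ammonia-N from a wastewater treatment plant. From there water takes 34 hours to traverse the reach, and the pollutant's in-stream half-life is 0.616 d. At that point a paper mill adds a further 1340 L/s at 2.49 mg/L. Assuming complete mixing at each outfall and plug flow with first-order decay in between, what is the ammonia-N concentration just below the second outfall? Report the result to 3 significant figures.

Mass balance: C = (16000·0.06100 + 2250·22.00) / 18250 = 50480/18250 = 2.766 mg/L; combined flow 18250 L/s.
Half-life 0.616 d → k = ln 2 / 0.616 = 1.125 d⁻¹.
Applying C = C₀e^(−kt): 2.766 × 0.2031 = 0.5617 mg/L.
At the second outfall, C = (18250·0.5617 + 1340·2.490) / (18250 + 1340) = 0.6936 mg/L.

0.694 mg/L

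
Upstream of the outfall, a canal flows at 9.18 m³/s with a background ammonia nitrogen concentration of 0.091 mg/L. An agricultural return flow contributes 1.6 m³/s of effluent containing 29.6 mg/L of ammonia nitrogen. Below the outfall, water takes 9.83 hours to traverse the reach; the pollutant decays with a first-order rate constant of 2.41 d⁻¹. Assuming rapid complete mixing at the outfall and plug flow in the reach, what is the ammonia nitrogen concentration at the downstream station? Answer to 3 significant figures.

Conservation of mass: C = (9.180·0.09100 + 1.600·29.60) / 10.78 = 48.20/10.78 = 4.471 mg/L.
Decay over the reach: 4.471·exp(−kt) = 4.471·0.3727 = 1.666 mg/L.

1.67 mg/L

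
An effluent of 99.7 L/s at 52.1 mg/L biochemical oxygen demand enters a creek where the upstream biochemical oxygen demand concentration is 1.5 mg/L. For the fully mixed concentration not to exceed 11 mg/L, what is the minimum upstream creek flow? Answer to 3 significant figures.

Set C_mix = 11: (Q·1.500 + 99.70·52.10) / (Q + 99.70) = 11
→ Q = 99.70·(52.10 − 11)/(11 − 1.500) = 431.3 L/s.

431 L/s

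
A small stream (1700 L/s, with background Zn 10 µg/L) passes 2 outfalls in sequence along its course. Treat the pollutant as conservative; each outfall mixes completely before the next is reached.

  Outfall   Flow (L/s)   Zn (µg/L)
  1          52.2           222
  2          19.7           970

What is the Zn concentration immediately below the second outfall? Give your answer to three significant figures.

26.9 µg/L

After outfall 1: Q = 1700 + 52.20 = 1752 L/s; C = (1700·10.00 + 52.20·222.0)/1752 = 16.32 µg/L.
After outfall 2: Q = 1752 + 19.70 = 1772 L/s; C = (1752·16.32 + 19.70·970.0)/1772 = 26.92 µg/L.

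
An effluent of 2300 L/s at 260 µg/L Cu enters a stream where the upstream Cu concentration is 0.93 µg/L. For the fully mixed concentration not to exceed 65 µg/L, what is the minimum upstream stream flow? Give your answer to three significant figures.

7000 L/s

Set C_mix = 65: (Q·0.9300 + 2300·260.0) / (Q + 2300) = 65
→ Q = 2300·(260.0 − 65)/(65 − 0.9300) = 7000 L/s.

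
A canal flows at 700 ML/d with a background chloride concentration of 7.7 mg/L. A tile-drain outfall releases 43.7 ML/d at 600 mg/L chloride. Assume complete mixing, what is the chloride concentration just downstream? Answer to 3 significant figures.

42.5 mg/L

After mixing, C = (700.0·7.700 + 43.70·600.0) / 743.7 = 31610/743.7 = 42.50 mg/L.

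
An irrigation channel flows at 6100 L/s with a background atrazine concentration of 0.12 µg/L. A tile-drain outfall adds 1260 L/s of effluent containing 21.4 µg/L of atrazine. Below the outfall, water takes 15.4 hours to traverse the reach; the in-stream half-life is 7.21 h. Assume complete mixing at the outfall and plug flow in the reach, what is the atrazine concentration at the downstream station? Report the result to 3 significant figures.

0.856 µg/L

Flow-weighted average: C = (6100·0.1200 + 1260·21.40) / 7360 = 27700/7360 = 3.763 µg/L.
Half-life 7.21 h → k = ln 2 / 7.21 = 0.09614 h⁻¹ = 2.307 d⁻¹.
Decay over the reach: 3.763·exp(−kt) = 3.763·0.2275 = 0.8562 µg/L.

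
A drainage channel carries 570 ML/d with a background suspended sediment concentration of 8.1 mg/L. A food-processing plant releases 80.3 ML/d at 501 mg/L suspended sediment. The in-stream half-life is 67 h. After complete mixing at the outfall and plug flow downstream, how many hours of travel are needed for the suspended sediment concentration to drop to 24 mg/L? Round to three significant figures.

102 h

Flow-weighted average: C = (570.0·8.100 + 80.30·501.0) / 650.3 = 44850/650.3 = 68.96 mg/L.
Half-life 67 h → k = ln 2 / 67 = 0.01035 h⁻¹ = 0.2483 d⁻¹.
68.96·exp(−k·t) = 24 → t = ln(68.96/24)/k = 367300 s = 102.0 h.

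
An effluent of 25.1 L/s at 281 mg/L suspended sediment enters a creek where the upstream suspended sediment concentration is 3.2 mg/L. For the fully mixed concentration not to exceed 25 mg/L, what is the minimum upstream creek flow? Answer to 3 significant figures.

295 L/s

Set C_mix = 25: (Q·3.200 + 25.10·281.0) / (Q + 25.10) = 25
→ Q = 25.10·(281.0 − 25)/(25 − 3.200) = 294.8 L/s.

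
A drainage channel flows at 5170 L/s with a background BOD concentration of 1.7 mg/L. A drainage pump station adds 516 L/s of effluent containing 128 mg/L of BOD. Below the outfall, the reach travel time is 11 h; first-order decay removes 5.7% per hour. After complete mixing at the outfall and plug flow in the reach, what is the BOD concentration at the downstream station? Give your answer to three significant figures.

6.90 mg/L

Conservation of mass: C = (5170·1.700 + 516.0·128.0) / 5686 = 74840/5686 = 13.16 mg/L.
5.7%/h lost → k = −ln(1 − 0.057) = 0.05869 h⁻¹.
First-order decay: C = 13.16·exp(−k·t) = 13.16·0.5244 = 6.901 mg/L.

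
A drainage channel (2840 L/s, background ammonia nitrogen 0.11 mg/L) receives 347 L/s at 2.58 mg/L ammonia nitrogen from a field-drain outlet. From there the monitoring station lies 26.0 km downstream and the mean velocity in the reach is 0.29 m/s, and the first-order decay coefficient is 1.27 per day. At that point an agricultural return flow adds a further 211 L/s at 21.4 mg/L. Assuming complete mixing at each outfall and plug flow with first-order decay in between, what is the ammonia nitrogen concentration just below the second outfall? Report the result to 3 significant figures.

1.42 mg/L

Flow-weighted average: C = (2840·0.1100 + 347.0·2.580) / 3187 = 1208/3187 = 0.3789 mg/L; combined flow 3187 L/s.
Travel time t = 26.0·1000 / 0.29 = 89660 s = 24.90 h.
First-order decay: C = 0.3789·exp(−k·t) = 0.3789·0.2677 = 0.1014 mg/L.
At the second outfall, C = (3187·0.1014 + 211.0·21.40) / (3187 + 211.0) = 1.424 mg/L.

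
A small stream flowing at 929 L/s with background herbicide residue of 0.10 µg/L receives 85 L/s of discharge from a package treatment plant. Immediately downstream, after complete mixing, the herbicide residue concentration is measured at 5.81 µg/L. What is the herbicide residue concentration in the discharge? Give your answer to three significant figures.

68.2 µg/L

Mass balance: 929.0·0.1000 + 85.00·Cₑ = 1014·5.810
→ Cₑ = (1014·5.810 − 929.0·0.1000) / 85.00 = 68.22 µg/L.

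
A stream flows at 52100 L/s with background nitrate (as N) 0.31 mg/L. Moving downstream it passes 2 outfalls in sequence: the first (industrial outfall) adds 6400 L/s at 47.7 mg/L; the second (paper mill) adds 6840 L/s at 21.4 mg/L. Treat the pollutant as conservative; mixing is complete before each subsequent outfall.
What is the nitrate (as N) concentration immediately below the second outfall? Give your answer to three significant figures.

After outfall 1: Q = 52100 + 6400 = 58500 L/s; C = (52100·0.3100 + 6400·47.70)/58500 = 5.495 mg/L.
After outfall 2: Q = 58500 + 6840 = 65340 L/s; C = (58500·5.495 + 6840·21.40)/65340 = 7.160 mg/L.

7.16 mg/L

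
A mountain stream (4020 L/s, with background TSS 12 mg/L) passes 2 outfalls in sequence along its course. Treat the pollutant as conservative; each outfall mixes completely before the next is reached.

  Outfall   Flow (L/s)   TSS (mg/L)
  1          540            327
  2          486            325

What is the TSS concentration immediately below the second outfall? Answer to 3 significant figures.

75.9 mg/L

After outfall 1: Q = 4020 + 540.0 = 4560 L/s; C = (4020·12.00 + 540.0·327.0)/4560 = 49.30 mg/L.
After outfall 2: Q = 4560 + 486.0 = 5046 L/s; C = (4560·49.30 + 486.0·325.0)/5046 = 75.86 mg/L.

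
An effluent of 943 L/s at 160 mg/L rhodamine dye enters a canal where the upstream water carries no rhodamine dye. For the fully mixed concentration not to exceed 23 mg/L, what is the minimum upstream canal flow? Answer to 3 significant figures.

5620 L/s

Set C_mix = 23: (Q·0 + 943.0·160.0) / (Q + 943.0) = 23
→ Q = 943.0·(160.0 − 23)/(23 − 0) = 5617 L/s.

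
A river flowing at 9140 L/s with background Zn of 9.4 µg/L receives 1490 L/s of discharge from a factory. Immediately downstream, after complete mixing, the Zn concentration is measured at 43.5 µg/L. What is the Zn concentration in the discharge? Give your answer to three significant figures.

Mass balance: 9140·9.400 + 1490·Cₑ = 10630·43.50
→ Cₑ = (10630·43.50 − 9140·9.400) / 1490 = 252.7 µg/L.

253 µg/L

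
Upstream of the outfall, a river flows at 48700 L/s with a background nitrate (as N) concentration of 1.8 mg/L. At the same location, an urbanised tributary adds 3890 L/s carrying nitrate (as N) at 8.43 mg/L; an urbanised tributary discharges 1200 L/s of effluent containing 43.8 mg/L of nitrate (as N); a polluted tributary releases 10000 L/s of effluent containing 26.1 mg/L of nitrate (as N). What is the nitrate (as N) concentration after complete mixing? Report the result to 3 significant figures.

6.80 mg/L

Flow-weighted average: C = (48700·1.800 + 3890·8.430 + 1200·43.80 + 10000·26.10) / 63790 = 434000/63790 = 6.804 mg/L.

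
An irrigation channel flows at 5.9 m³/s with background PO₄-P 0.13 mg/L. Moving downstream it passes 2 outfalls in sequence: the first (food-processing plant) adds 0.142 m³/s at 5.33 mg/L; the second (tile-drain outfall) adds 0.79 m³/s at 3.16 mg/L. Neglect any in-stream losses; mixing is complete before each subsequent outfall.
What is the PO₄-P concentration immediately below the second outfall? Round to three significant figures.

After outfall 1: Q = 5.900 + 0.1420 = 6.042 m³/s; C = (5.900·0.1300 + 0.1420·5.330)/6.042 = 0.2522 mg/L.
After outfall 2: Q = 6.042 + 0.7900 = 6.832 m³/s; C = (6.042·0.2522 + 0.7900·3.160)/6.832 = 0.5884 mg/L.

0.588 mg/L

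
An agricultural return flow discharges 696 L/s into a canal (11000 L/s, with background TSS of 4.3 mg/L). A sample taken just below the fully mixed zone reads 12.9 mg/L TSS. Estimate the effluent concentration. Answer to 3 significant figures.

Mass balance: 11000·4.300 + 696.0·Cₑ = 11700·12.90
→ Cₑ = (11700·12.90 − 11000·4.300) / 696.0 = 148.8 mg/L.

149 mg/L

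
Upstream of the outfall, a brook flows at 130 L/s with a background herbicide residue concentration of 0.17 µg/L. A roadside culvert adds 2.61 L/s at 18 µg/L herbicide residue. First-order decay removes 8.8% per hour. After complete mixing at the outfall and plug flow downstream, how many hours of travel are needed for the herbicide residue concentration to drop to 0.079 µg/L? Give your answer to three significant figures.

20.5 h

Mixed concentration C = ΣQC/ΣQ = (130.0·0.1700 + 2.610·18.00) / 132.6 = 69.08/132.6 = 0.5209 µg/L.
8.8%/h lost → k = −ln(1 − 0.088) = 0.09212 h⁻¹.
0.5209·exp(−k·t) = 0.079 → t = ln(0.5209/0.079)/k = 73710 s = 20.48 h.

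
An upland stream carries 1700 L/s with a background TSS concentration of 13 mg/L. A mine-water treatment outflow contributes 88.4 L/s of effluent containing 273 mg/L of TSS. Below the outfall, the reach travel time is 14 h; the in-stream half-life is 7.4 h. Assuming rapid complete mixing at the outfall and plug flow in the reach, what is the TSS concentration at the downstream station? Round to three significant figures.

6.97 mg/L

Mixed concentration C = ΣQC/ΣQ = (1700·13.00 + 88.40·273.0) / 1788 = 46230/1788 = 25.85 mg/L.
Half-life 7.4 h → k = ln 2 / 7.4 = 0.09367 h⁻¹ = 2.248 d⁻¹.
First-order decay: C = 25.85·exp(−k·t) = 25.85·0.2695 = 6.966 mg/L.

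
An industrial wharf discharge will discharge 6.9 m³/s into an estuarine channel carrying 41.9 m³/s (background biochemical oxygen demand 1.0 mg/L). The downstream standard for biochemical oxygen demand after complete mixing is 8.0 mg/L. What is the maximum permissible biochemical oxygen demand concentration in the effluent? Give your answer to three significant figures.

50.5 mg/L

At the limit, (Qr·Cr + Qe·Cₑ)/(Qr + Qe) = 8.0:
Cₑ = (48.80·8.0 − 41.90·1.000) / 6.900 = 50.51 mg/L.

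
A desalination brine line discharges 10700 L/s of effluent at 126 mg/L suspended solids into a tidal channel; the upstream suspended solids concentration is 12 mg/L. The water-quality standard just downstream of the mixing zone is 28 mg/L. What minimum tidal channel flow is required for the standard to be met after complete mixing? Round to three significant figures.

Set C_mix = 28: (Q·12.00 + 10700·126.0) / (Q + 10700) = 28
→ Q = 10700·(126.0 − 28)/(28 − 12.00) = 65540 L/s.

65500 L/s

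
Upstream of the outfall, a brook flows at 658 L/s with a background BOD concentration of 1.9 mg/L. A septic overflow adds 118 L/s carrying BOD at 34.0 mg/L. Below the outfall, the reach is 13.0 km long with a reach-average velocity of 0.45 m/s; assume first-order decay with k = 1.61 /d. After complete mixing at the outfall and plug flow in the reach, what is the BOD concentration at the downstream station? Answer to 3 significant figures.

3.96 mg/L

Mass balance: C = (658.0·1.900 + 118.0·34.00) / 776.0 = 5262/776.0 = 6.781 mg/L.
Travel time t = 13.0·1000 / 0.45 = 28890 s = 8.025 h.
Decay over the reach: 6.781·exp(−kt) = 6.781·0.5837 = 3.958 mg/L.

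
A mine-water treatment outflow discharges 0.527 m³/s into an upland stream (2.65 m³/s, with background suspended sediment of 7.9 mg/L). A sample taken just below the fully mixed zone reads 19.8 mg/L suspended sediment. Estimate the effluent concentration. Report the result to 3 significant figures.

79.6 mg/L

Mass balance: 2.650·7.900 + 0.5270·Cₑ = 3.177·19.80
→ Cₑ = (3.177·19.80 − 2.650·7.900) / 0.5270 = 79.64 mg/L.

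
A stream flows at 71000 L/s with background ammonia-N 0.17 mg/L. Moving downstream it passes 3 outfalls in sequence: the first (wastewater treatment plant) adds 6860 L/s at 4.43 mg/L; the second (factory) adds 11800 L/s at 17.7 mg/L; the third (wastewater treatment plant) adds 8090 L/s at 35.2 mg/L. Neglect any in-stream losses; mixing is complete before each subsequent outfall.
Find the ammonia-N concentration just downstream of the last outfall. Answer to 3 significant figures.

5.48 mg/L

Below outfall 1: Q → 77860 L/s, C = (71000·0.1700 + 6860·4.430)/77860 = 0.5453 mg/L.
Below outfall 2: Q → 89660 L/s, C = (77860·0.5453 + 11800·17.70)/89660 = 2.803 mg/L.
Below outfall 3: Q → 97750 L/s, C = (89660·2.803 + 8090·35.20)/97750 = 5.484 mg/L.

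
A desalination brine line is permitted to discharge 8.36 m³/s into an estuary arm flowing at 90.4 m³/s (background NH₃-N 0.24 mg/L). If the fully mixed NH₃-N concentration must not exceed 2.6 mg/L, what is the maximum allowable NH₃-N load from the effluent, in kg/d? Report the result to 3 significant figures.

20300 kg/d

Mass balance at the limit: 90.40·0.2400 + 8.360·Cₑ = 98.76·2.6 → Cₑ = 28.12 mg/L.
Load = 8.360 m³/s × 28.12 g/m³ × 86 400 s/d = 20310 kg/d.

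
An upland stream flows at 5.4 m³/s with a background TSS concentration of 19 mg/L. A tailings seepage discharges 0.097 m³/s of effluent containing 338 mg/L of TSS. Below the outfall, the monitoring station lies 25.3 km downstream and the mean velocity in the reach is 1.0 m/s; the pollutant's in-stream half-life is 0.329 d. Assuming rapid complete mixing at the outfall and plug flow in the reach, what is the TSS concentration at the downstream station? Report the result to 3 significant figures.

Conservation of mass: C = (5.400·19.00 + 0.09700·338.0) / 5.497 = 135.4/5.497 = 24.63 mg/L.
Travel time t = 25.3·1000 / 1.0 = 25300 s = 7.028 h.
Half-life 0.329 d → k = ln 2 / 0.329 = 2.107 d⁻¹.
Decay over the reach: 24.63·exp(−kt) = 24.63·0.5396 = 13.29 mg/L.

13.3 mg/L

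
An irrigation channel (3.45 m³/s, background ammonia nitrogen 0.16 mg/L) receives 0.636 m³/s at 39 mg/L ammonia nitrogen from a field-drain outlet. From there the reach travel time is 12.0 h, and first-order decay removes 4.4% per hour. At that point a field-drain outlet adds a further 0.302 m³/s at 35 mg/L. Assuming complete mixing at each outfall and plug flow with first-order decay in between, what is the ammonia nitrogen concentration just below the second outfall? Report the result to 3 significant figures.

Flow-weighted average: C = (3.450·0.1600 + 0.6360·39.00) / 4.086 = 25.36/4.086 = 6.206 mg/L; combined flow 4.086 m³/s.
4.4%/h lost → k = −ln(1 − 0.044) = 0.04500 h⁻¹.
Applying C = C₀e^(−kt): 6.206 × 0.5828 = 3.616 mg/L.
At the second outfall, C = (4.086·3.616 + 0.3020·35.00) / (4.086 + 0.3020) = 5.776 mg/L.

5.78 mg/L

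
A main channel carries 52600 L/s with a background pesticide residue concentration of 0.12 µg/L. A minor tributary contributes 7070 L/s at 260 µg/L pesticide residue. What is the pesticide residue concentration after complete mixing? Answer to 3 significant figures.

30.9 µg/L

Mixed concentration C = ΣQC/ΣQ = (52600·0.1200 + 7070·260.0) / 59670 = 1845000/59670 = 30.91 µg/L.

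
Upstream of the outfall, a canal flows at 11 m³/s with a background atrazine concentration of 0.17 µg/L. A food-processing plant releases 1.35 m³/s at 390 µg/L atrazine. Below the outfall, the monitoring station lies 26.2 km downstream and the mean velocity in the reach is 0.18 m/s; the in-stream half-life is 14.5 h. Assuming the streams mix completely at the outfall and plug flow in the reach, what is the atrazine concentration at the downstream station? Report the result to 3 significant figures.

6.19 µg/L

Flow-weighted average: C = (11.00·0.1700 + 1.350·390.0) / 12.35 = 528.4/12.35 = 42.78 µg/L.
Travel time t = 26.2·1000 / 0.18 = 145600 s = 40.43 h.
Half-life 14.5 h → k = ln 2 / 14.5 = 0.04780 h⁻¹ = 1.147 d⁻¹.
After decay, C = 42.78 × e^(−kt) = 42.78 × 0.1447 = 6.193 µg/L.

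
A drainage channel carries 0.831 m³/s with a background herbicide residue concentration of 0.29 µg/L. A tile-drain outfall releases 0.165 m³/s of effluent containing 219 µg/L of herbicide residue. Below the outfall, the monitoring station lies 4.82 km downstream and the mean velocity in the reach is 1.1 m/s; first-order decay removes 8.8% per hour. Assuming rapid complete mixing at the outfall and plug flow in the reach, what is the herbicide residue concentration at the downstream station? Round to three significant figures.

After mixing, C = (0.8310·0.2900 + 0.1650·219.0) / 0.9960 = 36.38/0.9960 = 36.52 µg/L.
Travel time t = 4.82·1000 / 1.1 = 4382 s = 1.217 h.
8.8%/h lost → k = −ln(1 − 0.088) = 0.09212 h⁻¹.
First-order decay: C = 36.52·exp(−k·t) = 36.52·0.8939 = 32.65 µg/L.

32.6 µg/L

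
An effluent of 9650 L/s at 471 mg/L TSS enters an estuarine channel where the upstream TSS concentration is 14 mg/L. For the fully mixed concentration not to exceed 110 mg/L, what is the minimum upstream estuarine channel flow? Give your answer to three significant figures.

Set C_mix = 110: (Q·14.00 + 9650·471.0) / (Q + 9650) = 110
→ Q = 9650·(471.0 − 110)/(110 − 14.00) = 36290 L/s.

36300 L/s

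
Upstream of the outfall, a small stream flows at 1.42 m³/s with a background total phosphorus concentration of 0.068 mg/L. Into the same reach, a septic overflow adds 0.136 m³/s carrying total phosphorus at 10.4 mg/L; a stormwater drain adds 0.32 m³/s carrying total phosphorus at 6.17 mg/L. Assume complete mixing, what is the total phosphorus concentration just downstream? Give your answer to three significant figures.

1.86 mg/L

Flow-weighted average: C = (1.420·0.06800 + 0.1360·10.40 + 0.3200·6.170) / 1.876 = 3.485/1.876 = 1.858 mg/L.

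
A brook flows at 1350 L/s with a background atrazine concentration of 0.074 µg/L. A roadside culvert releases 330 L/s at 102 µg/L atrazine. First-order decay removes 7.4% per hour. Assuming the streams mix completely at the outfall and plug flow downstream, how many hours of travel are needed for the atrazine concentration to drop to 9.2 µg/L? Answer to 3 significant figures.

After mixing, C = (1350·0.07400 + 330.0·102.0) / 1680 = 33760/1680 = 20.10 µg/L.
7.4%/h lost → k = −ln(1 − 0.074) = 0.07688 h⁻¹.
20.10·exp(−k·t) = 9.2 → t = ln(20.10/9.2)/k = 36580 s = 10.16 h.

10.2 h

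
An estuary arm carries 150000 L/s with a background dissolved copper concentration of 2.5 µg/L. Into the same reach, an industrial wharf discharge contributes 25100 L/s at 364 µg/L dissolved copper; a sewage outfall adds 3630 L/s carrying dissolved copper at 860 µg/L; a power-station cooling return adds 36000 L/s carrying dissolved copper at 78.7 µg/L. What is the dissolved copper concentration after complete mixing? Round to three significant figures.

72.0 µg/L

Conservation of mass: C = (150000·2.500 + 25100·364.0 + 3630·860.0 + 36000·78.70) / 214700 = 15470000/214700 = 72.03 µg/L.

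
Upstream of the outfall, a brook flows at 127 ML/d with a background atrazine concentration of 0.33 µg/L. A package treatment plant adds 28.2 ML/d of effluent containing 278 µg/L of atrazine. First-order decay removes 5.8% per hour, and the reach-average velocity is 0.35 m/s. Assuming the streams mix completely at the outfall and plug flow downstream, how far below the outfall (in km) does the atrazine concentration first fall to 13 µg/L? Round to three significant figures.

28.7 km

After mixing, C = (127.0·0.3300 + 28.20·278.0) / 155.2 = 7882/155.2 = 50.78 µg/L.
5.8%/h lost → k = −ln(1 − 0.058) = 0.05975 h⁻¹.
Set 50.78·exp(−k·t) = 13 → t = ln(50.78/13)/k = 82100 s = 22.81 h.
Distance = v·t = 0.35·82100 = 28730 m = 28.73 km.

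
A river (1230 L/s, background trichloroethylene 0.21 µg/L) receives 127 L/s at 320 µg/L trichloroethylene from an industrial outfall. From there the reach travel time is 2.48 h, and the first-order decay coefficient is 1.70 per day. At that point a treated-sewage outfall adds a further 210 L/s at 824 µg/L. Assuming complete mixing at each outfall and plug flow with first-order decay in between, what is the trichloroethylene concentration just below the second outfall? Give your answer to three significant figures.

Conservation of mass: C = (1230·0.2100 + 127.0·320.0) / 1357 = 40900/1357 = 30.14 µg/L; combined flow 1357 L/s.
First-order decay: C = 30.14·exp(−k·t) = 30.14·0.8389 = 25.28 µg/L.
At the second outfall, C = (1357·25.28 + 210.0·824.0) / (1357 + 210.0) = 132.3 µg/L.

132 µg/L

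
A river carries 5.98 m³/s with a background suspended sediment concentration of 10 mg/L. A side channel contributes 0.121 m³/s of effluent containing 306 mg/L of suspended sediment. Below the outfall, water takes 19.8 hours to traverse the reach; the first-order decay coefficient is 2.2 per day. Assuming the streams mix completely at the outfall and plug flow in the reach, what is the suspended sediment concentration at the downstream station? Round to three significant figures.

2.58 mg/L

Conservation of mass: C = (5.980·10.00 + 0.1210·306.0) / 6.101 = 96.83/6.101 = 15.87 mg/L.
Applying C = C₀e^(−kt): 15.87 × 0.1628 = 2.584 mg/L.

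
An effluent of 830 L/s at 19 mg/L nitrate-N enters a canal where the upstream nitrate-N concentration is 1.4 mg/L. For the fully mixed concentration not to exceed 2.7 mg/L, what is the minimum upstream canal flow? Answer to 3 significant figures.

10400 L/s

Set C_mix = 2.7: (Q·1.400 + 830.0·19.00) / (Q + 830.0) = 2.7
→ Q = 830.0·(19.00 − 2.7)/(2.7 − 1.400) = 10410 L/s.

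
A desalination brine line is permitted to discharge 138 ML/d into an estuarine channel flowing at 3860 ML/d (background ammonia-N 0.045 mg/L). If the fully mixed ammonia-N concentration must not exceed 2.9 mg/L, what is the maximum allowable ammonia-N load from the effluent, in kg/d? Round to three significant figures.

Mass balance at the limit: 3860·0.04500 + 138.0·Cₑ = 3998·2.9 → Cₑ = 82.76 mg/L.
138.0 ML/d = 1.597 m³/s. Load = 1.597 m³/s × 82.76 g/m³ × 86 400 s/d = 11420 kg/d.

11400 kg/d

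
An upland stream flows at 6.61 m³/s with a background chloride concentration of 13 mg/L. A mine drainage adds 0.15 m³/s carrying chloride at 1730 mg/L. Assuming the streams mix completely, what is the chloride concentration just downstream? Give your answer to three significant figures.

51.1 mg/L

Conservation of mass: C = (6.610·13.00 + 0.1500·1730) / 6.760 = 345.4/6.760 = 51.10 mg/L.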